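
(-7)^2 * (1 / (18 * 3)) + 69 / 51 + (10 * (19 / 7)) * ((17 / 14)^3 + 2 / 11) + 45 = 4887531725 / 48490596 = 100.79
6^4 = 1296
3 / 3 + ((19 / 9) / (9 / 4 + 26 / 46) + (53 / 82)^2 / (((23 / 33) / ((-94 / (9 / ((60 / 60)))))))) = -812987827 / 180246906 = -4.51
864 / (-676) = -216 / 169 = -1.28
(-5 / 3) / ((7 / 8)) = -40 / 21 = -1.90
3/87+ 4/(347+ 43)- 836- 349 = -1184.96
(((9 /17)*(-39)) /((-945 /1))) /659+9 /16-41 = -253691727 /6273680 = -40.44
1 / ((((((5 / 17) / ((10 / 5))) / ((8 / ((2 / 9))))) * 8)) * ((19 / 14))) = 2142 / 95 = 22.55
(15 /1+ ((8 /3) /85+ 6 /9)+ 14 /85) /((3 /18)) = 1618 /17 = 95.18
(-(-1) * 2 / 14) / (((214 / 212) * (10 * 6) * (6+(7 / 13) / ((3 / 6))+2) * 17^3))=689 / 13026622980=0.00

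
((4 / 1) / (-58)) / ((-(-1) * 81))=-2 / 2349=-0.00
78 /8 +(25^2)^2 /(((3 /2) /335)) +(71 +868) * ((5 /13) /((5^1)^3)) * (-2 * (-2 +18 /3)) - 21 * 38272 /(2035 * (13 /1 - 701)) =5954440923921341 /68253900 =87239570.54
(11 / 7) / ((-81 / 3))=-11 / 189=-0.06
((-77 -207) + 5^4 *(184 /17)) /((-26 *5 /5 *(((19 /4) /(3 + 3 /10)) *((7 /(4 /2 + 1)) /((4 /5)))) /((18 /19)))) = -785306016 /13961675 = -56.25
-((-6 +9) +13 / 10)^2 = -1849 / 100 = -18.49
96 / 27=32 / 9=3.56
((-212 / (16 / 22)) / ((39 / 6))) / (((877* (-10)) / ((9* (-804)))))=-2109294 / 57005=-37.00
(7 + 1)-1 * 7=1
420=420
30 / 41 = 0.73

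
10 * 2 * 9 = 180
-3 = -3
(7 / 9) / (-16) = -7 / 144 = -0.05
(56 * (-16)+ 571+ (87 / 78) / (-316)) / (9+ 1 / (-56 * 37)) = -36.11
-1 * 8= -8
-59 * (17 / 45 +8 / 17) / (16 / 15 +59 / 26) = -995566 / 66351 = -15.00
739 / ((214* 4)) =739 / 856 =0.86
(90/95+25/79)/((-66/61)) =-115717/99066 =-1.17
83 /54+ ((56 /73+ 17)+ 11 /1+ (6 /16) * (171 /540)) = 9594169 /315360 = 30.42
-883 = -883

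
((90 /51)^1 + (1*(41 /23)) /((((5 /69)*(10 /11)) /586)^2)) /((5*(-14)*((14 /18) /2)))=-13488580540269 /2603125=-5181687.60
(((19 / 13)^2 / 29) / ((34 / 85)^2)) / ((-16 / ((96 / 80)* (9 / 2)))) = -48735 / 313664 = -0.16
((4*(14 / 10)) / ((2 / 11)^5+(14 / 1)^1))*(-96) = -72150848 / 1878955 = -38.40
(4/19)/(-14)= -2/133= -0.02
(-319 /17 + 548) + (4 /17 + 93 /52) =531.26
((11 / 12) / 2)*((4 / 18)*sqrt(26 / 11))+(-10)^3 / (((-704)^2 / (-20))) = 0.20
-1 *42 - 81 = -123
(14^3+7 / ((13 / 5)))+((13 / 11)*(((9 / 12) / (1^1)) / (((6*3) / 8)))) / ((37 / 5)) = 43599092 / 15873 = 2746.75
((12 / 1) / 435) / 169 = 4 / 24505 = 0.00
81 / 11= 7.36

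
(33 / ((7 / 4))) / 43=132 / 301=0.44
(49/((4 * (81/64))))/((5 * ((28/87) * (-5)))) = -1.20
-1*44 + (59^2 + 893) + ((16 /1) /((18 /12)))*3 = 4362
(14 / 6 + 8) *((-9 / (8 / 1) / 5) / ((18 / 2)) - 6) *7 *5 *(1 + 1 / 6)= -366079 / 144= -2542.22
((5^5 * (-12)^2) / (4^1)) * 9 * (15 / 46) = 7593750 / 23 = 330163.04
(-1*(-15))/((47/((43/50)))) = 129/470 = 0.27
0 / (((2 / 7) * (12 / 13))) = 0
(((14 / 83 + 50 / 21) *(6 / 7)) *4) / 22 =1616 / 4067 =0.40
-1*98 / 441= -2 / 9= -0.22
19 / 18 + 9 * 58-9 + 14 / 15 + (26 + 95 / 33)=538429 / 990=543.87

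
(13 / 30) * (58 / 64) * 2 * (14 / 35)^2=377 / 3000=0.13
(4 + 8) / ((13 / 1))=12 / 13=0.92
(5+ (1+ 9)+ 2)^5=1419857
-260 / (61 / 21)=-5460 / 61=-89.51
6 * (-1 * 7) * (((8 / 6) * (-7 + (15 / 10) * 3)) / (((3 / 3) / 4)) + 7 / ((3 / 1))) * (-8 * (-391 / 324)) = 120428 / 27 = 4460.30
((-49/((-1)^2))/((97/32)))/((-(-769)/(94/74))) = -73696/2759941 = -0.03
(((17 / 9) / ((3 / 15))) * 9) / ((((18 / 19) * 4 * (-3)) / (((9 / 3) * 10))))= -8075 / 36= -224.31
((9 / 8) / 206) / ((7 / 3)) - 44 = -507557 / 11536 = -44.00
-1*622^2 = -386884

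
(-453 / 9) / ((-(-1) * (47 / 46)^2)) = -319516 / 6627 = -48.21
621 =621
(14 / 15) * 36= 168 / 5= 33.60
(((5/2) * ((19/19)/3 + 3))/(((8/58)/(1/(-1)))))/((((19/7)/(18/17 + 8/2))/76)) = -436450/51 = -8557.84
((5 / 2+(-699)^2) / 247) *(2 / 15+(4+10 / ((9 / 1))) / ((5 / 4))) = 977207 / 117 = 8352.20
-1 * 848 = -848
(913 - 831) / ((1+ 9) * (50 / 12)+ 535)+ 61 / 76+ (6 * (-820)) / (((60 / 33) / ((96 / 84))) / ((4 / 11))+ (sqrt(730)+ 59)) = -1298811719623 / 13827028460+ 314880 * sqrt(730) / 210329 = -53.48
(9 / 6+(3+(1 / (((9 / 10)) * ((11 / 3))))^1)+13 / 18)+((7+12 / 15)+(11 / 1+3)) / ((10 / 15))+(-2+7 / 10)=18278 / 495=36.93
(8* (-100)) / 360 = -20 / 9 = -2.22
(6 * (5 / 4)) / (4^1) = 15 / 8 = 1.88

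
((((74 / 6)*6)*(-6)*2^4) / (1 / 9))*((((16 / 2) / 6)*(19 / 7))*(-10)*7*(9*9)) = 1311966720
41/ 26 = 1.58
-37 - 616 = -653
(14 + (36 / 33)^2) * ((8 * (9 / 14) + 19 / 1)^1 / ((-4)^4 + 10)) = 155311 / 112651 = 1.38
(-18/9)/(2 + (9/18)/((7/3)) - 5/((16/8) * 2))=-56/27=-2.07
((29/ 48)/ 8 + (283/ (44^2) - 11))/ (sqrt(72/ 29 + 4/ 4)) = -500803*sqrt(2929)/ 4692864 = -5.78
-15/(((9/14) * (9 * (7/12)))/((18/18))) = -40/9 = -4.44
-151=-151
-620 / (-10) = 62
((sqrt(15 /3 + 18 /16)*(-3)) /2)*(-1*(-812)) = -4263*sqrt(2) /2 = -3014.40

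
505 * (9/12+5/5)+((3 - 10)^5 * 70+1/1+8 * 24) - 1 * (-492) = -4699685/4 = -1174921.25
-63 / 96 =-21 / 32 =-0.66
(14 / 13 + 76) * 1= 1002 / 13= 77.08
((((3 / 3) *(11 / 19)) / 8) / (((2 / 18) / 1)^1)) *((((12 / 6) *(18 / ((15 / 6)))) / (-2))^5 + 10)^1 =-2991528837 / 237500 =-12595.91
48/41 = 1.17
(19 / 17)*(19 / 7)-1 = 242 / 119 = 2.03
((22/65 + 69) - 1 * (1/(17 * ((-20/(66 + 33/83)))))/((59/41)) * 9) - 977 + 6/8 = -9801714093/10822370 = -905.69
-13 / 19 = -0.68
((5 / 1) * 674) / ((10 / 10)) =3370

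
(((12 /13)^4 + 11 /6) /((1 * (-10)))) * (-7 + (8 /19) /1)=10964675 /6511908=1.68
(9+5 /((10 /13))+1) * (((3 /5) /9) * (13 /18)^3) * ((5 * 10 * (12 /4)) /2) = 31.08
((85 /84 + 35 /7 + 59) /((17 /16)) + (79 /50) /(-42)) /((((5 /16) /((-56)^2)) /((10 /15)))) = 7824076288 /19125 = 409102.03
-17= -17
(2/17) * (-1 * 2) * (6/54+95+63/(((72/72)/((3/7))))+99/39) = -58336/1989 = -29.33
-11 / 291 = -0.04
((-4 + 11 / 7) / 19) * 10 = -170 / 133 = -1.28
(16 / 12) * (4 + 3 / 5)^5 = 25745372 / 9375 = 2746.17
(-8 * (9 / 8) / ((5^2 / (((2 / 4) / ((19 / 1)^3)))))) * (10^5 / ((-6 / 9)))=3.94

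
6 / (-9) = -2 / 3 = -0.67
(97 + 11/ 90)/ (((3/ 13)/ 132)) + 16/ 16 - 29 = 55525.91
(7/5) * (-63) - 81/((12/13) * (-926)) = -1631709/18520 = -88.11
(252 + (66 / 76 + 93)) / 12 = 4381 / 152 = 28.82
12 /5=2.40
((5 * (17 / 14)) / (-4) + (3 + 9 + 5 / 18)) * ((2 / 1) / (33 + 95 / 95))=319 / 504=0.63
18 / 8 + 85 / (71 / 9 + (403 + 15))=37557 / 15332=2.45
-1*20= -20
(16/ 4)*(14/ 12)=14/ 3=4.67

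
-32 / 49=-0.65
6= 6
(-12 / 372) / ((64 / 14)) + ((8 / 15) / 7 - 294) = -30615839 / 104160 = -293.93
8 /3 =2.67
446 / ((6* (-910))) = -223 / 2730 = -0.08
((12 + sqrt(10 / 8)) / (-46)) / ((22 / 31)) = -93 / 253-31 * sqrt(5) / 2024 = -0.40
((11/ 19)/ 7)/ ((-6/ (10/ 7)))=-55/ 2793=-0.02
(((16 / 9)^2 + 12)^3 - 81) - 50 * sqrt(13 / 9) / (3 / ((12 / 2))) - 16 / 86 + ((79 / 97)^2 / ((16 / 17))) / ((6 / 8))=2927847459011917 / 860056479468 - 100 * sqrt(13) / 3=3284.07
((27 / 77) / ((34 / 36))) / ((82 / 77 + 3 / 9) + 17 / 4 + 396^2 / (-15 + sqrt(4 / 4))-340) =-5832 / 181199549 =-0.00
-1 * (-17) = 17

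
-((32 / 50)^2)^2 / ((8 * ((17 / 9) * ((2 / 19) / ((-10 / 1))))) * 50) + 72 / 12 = 199919166 / 33203125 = 6.02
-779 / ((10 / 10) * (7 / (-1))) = 779 / 7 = 111.29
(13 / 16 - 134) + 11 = -1955 / 16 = -122.19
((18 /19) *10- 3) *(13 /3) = 533 /19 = 28.05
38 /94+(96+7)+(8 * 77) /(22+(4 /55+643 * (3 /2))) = 11289500 /108523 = 104.03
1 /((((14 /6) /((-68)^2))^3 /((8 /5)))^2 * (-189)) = -16890818320063195647049728 /20588575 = -820397638984883395.14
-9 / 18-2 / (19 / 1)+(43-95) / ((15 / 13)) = -26033 / 570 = -45.67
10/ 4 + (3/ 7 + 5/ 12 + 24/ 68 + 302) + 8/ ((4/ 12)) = 470809/ 1428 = 329.70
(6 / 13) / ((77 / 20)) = 120 / 1001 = 0.12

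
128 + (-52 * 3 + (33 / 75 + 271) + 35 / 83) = 506013 / 2075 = 243.86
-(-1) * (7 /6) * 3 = 7 /2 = 3.50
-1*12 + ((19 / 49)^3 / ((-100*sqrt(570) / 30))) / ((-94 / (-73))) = -12 - 26353*sqrt(570) / 1105900600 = -12.00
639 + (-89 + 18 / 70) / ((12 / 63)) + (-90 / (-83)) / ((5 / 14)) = 176.14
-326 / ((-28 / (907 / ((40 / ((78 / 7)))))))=5765799 / 1960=2941.73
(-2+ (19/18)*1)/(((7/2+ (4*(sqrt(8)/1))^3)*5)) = 119/377485155 - 34816*sqrt(2)/377485155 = -0.00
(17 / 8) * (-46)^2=8993 / 2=4496.50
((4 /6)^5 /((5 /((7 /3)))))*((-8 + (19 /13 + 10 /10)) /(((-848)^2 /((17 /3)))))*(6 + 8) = -1666 /44368155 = -0.00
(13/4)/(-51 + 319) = 13/1072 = 0.01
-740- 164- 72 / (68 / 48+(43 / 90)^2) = -947.77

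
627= 627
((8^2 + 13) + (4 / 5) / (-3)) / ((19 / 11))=12661 / 285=44.42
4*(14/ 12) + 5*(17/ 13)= 437/ 39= 11.21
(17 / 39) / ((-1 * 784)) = -17 / 30576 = -0.00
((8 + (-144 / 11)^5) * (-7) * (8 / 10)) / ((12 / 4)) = 1733650122848 / 2415765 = 717640.22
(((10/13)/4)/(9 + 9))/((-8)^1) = -5/3744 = -0.00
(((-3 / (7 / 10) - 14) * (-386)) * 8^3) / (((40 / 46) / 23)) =3345514496 / 35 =95586128.46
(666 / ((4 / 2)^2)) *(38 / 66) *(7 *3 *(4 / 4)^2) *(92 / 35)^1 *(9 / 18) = 145521 / 55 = 2645.84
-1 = -1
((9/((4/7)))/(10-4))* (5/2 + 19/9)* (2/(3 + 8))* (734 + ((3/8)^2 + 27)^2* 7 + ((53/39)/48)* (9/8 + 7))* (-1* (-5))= 630815820215/9732096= 64818.08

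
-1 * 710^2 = -504100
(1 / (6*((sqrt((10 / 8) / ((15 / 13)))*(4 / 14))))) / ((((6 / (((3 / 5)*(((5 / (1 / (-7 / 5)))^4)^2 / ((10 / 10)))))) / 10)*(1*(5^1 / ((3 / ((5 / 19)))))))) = 766718533*sqrt(39) / 650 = 7366393.39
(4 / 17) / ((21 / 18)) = 24 / 119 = 0.20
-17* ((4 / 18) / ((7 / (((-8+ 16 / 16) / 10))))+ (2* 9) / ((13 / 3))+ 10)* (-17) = 2389163 / 585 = 4084.04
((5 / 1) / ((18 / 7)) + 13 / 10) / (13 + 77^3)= 73 / 10272285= 0.00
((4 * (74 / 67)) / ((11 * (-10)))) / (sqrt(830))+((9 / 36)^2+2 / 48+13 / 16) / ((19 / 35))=1.69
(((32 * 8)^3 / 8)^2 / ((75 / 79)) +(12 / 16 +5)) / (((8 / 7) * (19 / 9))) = 29185436647722369 / 15200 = 1920094516297.52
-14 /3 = -4.67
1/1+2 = 3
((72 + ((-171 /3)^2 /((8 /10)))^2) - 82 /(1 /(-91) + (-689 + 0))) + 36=4136660008123 /250800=16493859.68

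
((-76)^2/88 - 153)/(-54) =961/594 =1.62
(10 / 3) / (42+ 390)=5 / 648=0.01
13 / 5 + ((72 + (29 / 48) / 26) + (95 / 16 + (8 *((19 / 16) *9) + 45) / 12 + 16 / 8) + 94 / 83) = 48978797 / 517920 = 94.57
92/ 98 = 46/ 49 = 0.94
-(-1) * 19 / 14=1.36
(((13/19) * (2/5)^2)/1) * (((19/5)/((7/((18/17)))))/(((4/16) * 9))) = 416/14875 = 0.03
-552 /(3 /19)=-3496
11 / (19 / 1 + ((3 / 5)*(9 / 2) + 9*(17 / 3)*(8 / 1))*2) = 5 / 382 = 0.01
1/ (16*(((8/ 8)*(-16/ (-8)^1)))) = 1/ 32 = 0.03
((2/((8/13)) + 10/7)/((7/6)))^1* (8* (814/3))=426536/49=8704.82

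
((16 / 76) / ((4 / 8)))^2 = 64 / 361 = 0.18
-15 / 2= -7.50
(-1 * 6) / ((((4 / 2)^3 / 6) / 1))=-9 / 2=-4.50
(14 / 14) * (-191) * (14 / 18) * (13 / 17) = -17381 / 153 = -113.60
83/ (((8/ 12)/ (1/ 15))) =83/ 10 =8.30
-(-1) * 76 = 76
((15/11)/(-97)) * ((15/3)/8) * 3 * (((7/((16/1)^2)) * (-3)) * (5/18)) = 2625/4370432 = 0.00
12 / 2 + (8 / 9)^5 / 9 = 3221414 / 531441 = 6.06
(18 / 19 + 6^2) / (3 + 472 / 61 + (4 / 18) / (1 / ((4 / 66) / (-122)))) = 12718134 / 3696127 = 3.44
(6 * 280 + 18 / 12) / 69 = 1121 / 46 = 24.37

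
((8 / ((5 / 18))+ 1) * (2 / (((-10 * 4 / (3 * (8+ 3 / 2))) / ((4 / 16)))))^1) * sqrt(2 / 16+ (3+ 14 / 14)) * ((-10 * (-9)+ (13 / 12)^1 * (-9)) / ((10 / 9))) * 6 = -73608831 * sqrt(66) / 64000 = -9343.77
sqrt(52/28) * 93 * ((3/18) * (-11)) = -341 * sqrt(91)/14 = -232.35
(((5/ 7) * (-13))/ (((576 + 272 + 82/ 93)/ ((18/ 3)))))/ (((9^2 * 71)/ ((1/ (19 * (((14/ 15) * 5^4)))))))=-403/ 391380715950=-0.00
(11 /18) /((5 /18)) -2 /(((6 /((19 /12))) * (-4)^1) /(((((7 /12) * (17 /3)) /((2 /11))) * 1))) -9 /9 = 186563 /51840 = 3.60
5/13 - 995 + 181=-813.62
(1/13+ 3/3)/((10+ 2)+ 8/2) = 7/104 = 0.07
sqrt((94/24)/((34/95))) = sqrt(455430)/204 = 3.31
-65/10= -13/2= -6.50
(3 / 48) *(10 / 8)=0.08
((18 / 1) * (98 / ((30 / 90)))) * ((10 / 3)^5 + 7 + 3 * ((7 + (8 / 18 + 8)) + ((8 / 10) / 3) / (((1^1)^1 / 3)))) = 111272336 / 45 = 2472718.58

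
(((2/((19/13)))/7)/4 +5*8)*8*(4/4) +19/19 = 42745/133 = 321.39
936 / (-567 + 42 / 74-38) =-8658 / 5591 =-1.55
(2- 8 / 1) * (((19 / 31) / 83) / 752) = -57 / 967448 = -0.00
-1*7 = -7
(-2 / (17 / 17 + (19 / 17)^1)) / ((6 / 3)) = -17 / 36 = -0.47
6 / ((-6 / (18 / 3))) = -6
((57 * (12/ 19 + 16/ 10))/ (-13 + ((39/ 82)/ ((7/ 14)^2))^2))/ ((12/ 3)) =-267279/ 78845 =-3.39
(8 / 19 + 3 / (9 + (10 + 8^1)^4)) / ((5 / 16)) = 4479664 / 3324525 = 1.35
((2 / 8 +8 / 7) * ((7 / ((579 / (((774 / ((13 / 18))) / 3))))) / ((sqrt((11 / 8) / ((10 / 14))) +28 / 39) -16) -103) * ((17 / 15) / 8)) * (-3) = 30019977 * sqrt(770) / 54393278780 +186236949577731 / 3046023611680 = 61.16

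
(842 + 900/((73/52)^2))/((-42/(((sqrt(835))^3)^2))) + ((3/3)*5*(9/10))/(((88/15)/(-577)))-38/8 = -354557753804181479/19695984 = -18001525275.62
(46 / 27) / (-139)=-46 / 3753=-0.01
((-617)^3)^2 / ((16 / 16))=55171016309022769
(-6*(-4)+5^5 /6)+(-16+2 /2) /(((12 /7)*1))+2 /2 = 6445 /12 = 537.08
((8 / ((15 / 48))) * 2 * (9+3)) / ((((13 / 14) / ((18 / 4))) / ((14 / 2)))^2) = 597445632 / 845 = 707036.25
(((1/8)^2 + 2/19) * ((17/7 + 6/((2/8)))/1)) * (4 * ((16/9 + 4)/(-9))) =-16835/2052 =-8.20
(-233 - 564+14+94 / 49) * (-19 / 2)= 727187 / 98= 7420.28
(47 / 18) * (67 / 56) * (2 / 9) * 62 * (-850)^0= 97619 / 2268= 43.04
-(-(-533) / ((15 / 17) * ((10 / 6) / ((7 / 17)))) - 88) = -61.24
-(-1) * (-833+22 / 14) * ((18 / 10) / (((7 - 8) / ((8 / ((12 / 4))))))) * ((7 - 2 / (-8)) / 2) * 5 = 506340 / 7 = 72334.29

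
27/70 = 0.39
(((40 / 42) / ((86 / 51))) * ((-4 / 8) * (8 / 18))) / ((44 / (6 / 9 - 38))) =1360 / 12771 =0.11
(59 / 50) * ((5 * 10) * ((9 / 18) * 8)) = 236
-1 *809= -809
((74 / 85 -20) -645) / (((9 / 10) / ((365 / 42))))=-6868205 / 1071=-6412.89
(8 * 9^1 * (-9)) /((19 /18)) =-11664 /19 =-613.89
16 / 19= 0.84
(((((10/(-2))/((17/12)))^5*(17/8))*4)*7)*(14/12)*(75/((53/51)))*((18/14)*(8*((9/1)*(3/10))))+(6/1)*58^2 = -19835208308424/260389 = -76175292.77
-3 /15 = -1 /5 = -0.20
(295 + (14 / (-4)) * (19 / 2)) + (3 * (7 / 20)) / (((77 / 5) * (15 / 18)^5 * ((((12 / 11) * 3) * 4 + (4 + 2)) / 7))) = 16363263 / 62500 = 261.81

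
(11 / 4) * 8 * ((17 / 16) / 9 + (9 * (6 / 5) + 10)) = 460.20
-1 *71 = -71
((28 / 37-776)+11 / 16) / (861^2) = -458537 / 438862032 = -0.00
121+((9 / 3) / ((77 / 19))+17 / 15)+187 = 357904 / 1155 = 309.87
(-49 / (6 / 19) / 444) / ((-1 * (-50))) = -0.01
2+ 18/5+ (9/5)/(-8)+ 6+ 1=99/8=12.38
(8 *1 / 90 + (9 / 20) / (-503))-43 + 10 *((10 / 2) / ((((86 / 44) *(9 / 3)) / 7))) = 16.78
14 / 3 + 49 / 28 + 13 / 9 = 283 / 36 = 7.86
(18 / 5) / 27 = 2 / 15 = 0.13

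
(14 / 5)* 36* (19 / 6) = 319.20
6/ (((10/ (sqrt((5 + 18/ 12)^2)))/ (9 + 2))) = 429/ 10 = 42.90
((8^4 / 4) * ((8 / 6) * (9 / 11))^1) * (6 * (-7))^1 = -516096 / 11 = -46917.82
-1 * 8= -8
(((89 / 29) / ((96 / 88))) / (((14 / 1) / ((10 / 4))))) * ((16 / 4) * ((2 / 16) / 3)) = 4895 / 58464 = 0.08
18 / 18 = 1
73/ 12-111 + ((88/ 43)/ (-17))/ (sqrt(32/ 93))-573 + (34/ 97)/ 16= -1578139/ 2328-11 * sqrt(186)/ 731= -678.10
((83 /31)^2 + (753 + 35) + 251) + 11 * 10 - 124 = 991914 /961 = 1032.17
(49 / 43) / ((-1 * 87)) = -49 / 3741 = -0.01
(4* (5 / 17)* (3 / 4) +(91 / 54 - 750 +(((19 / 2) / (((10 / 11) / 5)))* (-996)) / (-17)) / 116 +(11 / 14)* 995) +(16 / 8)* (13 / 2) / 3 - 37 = 573925871 / 745416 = 769.94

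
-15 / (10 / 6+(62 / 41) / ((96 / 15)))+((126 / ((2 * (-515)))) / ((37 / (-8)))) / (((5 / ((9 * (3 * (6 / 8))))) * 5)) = -2804873706 / 356804875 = -7.86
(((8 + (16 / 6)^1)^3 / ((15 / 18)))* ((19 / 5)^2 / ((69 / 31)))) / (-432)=-45838336 / 2095875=-21.87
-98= -98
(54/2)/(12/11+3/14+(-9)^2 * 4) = 1386/16699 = 0.08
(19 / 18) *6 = 6.33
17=17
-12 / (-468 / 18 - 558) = 3 / 146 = 0.02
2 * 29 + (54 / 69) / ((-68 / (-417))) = 49109 / 782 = 62.80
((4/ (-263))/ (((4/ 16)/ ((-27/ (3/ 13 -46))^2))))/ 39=-0.00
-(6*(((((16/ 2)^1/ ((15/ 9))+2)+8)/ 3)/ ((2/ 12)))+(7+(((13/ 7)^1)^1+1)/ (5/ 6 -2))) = -44627/ 245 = -182.15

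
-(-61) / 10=61 / 10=6.10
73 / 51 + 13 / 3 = 98 / 17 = 5.76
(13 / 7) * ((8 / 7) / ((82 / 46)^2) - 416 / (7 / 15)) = -136307704 / 82369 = -1654.84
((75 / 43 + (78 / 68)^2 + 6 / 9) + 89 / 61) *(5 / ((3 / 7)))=1650994135 / 27289692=60.50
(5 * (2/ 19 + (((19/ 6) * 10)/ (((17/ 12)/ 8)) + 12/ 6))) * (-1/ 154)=-146100/ 24871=-5.87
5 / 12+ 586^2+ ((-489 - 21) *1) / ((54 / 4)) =12360911 / 36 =343358.64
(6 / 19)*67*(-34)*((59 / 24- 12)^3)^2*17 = -2792450860739468923 / 302579712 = -9228810624.09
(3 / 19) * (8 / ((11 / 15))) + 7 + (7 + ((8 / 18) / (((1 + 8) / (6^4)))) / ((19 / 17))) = 15254 / 209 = 72.99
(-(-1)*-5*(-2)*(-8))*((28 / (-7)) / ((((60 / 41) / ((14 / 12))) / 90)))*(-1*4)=-91840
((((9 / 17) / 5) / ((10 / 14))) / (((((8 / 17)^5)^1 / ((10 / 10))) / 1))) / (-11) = -5261823 / 9011200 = -0.58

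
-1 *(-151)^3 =3442951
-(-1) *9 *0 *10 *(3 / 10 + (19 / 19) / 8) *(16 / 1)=0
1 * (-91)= -91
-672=-672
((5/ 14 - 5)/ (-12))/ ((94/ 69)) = 1495/ 5264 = 0.28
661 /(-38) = -661 /38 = -17.39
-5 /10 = -1 /2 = -0.50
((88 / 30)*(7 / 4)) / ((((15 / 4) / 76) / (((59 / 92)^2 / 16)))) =5092703 / 1904400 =2.67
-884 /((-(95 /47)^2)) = 1952756 /9025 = 216.37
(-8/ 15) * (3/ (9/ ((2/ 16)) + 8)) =-1/ 50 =-0.02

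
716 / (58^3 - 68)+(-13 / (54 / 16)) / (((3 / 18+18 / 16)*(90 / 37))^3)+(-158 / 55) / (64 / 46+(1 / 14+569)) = -0.13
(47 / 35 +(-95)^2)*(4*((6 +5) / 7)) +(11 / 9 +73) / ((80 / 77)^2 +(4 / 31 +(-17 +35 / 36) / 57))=4868304135854632 / 85683852205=56817.05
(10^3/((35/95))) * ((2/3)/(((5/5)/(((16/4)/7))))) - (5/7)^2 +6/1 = 152807/147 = 1039.50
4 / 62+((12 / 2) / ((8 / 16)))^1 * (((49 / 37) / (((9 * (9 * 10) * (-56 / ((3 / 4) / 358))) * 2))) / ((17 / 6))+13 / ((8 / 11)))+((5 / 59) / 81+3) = 217.57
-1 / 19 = -0.05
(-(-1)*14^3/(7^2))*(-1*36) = -2016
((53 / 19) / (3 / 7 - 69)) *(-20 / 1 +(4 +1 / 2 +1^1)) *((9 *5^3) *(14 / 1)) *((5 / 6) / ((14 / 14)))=9414125 / 1216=7741.88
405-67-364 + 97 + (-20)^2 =471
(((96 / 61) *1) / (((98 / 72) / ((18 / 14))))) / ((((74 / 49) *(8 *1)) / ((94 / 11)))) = 182736 / 173789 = 1.05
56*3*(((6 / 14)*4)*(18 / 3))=1728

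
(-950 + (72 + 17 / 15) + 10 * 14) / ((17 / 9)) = -390.11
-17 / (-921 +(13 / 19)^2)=6137 / 332312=0.02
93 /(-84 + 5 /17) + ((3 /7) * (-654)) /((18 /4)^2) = -1340459 /89649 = -14.95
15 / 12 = 5 / 4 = 1.25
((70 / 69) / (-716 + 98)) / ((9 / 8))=-280 / 191889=-0.00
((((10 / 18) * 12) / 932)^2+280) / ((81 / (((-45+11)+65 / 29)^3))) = -3958472102949115 / 35749469367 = -110728.14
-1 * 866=-866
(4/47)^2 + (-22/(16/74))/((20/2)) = -898423/88360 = -10.17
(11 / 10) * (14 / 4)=77 / 20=3.85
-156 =-156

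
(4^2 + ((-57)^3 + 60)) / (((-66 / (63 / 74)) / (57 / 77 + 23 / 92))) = 2364.61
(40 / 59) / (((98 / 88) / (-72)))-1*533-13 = -1705206 / 2891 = -589.83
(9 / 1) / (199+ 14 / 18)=81 / 1798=0.05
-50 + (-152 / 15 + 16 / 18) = -2666 / 45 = -59.24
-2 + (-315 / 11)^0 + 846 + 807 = 1652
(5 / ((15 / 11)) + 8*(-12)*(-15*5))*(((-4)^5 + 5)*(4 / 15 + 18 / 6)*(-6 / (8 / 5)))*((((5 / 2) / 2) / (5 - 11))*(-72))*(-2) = -5395294205 / 2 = -2697647102.50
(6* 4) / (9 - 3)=4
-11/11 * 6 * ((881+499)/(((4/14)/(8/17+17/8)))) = -2557485/34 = -75220.15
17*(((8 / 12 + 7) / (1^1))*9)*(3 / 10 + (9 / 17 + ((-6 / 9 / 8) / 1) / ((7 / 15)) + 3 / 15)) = 27945 / 28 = 998.04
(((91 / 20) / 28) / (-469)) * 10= -13 / 3752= -0.00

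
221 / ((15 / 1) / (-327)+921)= 24089 / 100384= 0.24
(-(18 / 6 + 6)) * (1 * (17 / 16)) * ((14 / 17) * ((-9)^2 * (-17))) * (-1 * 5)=-54219.38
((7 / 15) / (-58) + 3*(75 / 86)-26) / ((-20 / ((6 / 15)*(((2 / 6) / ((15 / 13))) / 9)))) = 5688059 / 378776250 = 0.02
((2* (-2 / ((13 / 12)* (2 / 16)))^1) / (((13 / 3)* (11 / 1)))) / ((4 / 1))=-288 / 1859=-0.15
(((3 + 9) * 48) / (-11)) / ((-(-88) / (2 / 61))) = -144 / 7381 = -0.02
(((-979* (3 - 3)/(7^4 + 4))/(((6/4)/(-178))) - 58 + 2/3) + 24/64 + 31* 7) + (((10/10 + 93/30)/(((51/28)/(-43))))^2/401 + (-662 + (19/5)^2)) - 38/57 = -464.82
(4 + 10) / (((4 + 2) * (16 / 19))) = 133 / 48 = 2.77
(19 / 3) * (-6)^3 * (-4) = 5472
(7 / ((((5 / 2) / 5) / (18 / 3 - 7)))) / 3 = -14 / 3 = -4.67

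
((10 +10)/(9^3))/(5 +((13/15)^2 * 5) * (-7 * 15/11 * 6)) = -220/1684719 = -0.00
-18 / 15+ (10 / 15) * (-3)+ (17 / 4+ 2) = 3.05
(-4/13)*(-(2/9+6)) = 224/117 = 1.91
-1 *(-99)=99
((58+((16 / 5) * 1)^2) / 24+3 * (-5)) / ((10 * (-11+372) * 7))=-521 / 1083000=-0.00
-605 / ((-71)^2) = -605 / 5041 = -0.12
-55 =-55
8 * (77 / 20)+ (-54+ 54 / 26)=-1373 / 65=-21.12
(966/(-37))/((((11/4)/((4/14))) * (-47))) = 1104/19129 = 0.06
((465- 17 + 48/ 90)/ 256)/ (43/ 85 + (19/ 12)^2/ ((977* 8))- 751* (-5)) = 167618028/ 359281166557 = 0.00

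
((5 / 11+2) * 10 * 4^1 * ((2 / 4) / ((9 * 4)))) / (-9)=-5 / 33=-0.15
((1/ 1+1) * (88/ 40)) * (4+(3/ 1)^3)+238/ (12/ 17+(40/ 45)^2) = 60871/ 206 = 295.49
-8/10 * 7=-28/5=-5.60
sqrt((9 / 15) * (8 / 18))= 2 * sqrt(15) / 15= 0.52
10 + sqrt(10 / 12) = sqrt(30) / 6 + 10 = 10.91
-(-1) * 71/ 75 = 0.95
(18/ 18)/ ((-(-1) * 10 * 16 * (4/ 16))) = 1/ 40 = 0.02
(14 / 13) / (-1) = -14 / 13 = -1.08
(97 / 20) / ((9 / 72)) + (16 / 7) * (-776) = -60722 / 35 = -1734.91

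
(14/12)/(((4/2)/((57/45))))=133/180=0.74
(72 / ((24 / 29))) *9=783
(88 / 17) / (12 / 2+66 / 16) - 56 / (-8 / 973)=9379451 / 1377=6811.51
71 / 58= 1.22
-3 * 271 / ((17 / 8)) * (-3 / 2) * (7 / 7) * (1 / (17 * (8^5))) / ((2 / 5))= 12195 / 4734976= 0.00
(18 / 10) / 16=9 / 80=0.11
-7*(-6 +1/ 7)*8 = 328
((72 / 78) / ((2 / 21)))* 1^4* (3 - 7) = -38.77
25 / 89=0.28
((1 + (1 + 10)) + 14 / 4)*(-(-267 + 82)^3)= 98140187.50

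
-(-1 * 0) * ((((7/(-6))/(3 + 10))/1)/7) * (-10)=0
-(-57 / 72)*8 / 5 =19 / 15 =1.27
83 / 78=1.06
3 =3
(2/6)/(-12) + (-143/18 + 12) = 145/36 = 4.03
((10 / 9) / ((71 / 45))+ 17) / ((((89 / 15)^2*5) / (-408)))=-41.04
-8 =-8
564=564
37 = 37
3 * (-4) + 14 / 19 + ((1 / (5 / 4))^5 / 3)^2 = -18788670806 / 1669921875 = -11.25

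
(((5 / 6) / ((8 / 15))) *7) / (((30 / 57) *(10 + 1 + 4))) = 133 / 96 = 1.39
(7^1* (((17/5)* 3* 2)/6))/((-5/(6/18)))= -119/75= -1.59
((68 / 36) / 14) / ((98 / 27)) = 51 / 1372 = 0.04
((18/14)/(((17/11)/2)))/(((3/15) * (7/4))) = 3960/833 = 4.75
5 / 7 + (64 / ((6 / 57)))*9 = 38309 / 7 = 5472.71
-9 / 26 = -0.35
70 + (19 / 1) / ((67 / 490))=14000 / 67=208.96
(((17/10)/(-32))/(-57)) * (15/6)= 17/7296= 0.00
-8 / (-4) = 2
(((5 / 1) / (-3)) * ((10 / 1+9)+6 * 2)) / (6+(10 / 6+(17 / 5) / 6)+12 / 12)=-1550 / 277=-5.60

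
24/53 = 0.45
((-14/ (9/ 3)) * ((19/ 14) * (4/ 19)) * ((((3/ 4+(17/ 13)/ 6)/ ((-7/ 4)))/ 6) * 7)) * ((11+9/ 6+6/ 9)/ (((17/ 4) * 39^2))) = 47716/ 27227421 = 0.00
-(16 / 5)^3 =-4096 / 125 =-32.77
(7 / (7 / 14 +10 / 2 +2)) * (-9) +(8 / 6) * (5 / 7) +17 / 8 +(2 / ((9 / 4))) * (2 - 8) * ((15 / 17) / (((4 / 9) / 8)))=-1285607 / 14280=-90.03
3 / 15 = 1 / 5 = 0.20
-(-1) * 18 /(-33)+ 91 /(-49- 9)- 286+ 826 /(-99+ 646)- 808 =-382001599 /348986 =-1094.60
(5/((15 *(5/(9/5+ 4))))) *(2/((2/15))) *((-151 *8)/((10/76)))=-1331216/25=-53248.64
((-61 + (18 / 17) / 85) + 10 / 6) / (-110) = 128578 / 238425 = 0.54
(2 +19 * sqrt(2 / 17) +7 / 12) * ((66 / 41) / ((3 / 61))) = 20801 / 246 +25498 * sqrt(34) / 697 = 297.87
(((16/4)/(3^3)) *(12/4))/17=4/153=0.03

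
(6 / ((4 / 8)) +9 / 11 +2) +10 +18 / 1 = 471 / 11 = 42.82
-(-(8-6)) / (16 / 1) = 1 / 8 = 0.12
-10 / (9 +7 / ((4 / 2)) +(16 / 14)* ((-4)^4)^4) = -140 / 68719476911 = -0.00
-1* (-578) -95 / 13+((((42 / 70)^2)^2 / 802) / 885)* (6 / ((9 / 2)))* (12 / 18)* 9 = 548519129529 / 961146875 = 570.69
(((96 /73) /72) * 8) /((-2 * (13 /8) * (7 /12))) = -0.08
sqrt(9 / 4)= 3 / 2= 1.50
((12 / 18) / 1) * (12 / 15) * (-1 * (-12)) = 6.40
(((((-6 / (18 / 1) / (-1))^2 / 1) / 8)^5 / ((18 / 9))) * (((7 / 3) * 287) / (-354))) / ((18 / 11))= -0.00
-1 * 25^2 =-625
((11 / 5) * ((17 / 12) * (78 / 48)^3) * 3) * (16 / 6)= 410839 / 3840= 106.99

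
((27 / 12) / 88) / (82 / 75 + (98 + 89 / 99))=0.00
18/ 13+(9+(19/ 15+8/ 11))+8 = 43712/ 2145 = 20.38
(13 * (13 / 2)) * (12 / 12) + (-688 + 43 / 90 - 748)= -60796 / 45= -1351.02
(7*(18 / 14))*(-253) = -2277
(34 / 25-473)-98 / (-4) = -22357 / 50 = -447.14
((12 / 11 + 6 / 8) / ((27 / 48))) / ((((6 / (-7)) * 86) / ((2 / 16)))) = -21 / 3784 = -0.01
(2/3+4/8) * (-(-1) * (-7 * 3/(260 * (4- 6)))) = 49/1040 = 0.05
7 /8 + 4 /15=137 /120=1.14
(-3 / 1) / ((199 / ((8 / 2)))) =-12 / 199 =-0.06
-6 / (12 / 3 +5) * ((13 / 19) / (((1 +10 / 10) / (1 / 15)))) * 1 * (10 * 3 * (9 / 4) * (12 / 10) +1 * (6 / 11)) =-3887 / 3135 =-1.24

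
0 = 0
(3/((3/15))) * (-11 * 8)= -1320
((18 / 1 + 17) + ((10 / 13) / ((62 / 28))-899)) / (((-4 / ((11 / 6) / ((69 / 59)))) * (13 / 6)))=56471437 / 361491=156.22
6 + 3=9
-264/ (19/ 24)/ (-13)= 6336/ 247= 25.65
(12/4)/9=0.33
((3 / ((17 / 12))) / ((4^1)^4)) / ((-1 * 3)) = -3 / 1088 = -0.00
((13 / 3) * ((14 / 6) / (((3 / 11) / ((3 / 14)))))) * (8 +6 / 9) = 1859 / 27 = 68.85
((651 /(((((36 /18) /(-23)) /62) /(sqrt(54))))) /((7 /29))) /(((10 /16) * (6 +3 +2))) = -46151064 * sqrt(6) /55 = -2055391.96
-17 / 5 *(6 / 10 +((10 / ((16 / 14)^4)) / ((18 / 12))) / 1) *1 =-1177097 / 76800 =-15.33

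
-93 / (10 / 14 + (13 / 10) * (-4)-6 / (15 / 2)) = 651 / 37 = 17.59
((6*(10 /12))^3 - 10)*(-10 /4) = -575 /2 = -287.50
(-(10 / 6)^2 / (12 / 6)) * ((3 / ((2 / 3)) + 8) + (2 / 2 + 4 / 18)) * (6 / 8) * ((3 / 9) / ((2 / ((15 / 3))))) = -30875 / 2592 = -11.91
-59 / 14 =-4.21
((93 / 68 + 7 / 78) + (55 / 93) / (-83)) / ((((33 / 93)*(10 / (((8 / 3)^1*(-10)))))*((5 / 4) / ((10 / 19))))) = -52778800 / 11501061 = -4.59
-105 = -105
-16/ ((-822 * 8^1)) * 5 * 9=15/ 137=0.11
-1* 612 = -612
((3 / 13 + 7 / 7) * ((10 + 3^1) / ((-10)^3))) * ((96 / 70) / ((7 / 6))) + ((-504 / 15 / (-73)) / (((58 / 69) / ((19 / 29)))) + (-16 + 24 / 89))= -2575340780252 / 167334295625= -15.39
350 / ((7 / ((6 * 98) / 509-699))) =-17760150 / 509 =-34892.24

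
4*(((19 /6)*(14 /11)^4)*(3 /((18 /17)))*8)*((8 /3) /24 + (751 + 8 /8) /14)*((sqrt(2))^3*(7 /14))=48087743872*sqrt(2) /1185921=57344.75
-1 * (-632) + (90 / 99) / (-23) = 159886 / 253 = 631.96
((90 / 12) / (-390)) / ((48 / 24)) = -1 / 104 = -0.01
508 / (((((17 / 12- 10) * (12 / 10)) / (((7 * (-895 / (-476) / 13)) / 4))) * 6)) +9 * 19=168.92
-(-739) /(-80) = -739 /80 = -9.24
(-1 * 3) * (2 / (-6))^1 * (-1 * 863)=-863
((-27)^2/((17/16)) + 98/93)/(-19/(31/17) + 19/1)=80.08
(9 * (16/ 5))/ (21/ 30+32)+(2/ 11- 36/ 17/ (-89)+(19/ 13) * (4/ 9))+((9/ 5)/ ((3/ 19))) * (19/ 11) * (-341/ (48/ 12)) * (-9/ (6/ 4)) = 21381108796241/ 2122481790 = 10073.64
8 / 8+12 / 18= 5 / 3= 1.67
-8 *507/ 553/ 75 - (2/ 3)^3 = -147104/ 373275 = -0.39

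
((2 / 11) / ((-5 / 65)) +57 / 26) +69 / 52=661 / 572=1.16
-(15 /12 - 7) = 23 /4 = 5.75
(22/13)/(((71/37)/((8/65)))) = 6512/59995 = 0.11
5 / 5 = 1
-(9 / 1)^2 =-81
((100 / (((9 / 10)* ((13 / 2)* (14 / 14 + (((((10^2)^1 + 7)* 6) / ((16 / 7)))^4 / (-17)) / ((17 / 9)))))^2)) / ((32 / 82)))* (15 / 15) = 5745124415897600 / 28823141152608914632381496889201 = 0.00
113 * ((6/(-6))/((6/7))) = -791/6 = -131.83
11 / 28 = 0.39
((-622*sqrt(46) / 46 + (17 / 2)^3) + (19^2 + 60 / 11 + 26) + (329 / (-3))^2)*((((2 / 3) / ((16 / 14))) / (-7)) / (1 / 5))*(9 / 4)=-51612095 / 4224 + 4665*sqrt(46) / 368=-12132.80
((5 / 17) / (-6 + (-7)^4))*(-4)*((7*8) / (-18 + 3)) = 224 / 122145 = 0.00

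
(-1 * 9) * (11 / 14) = -99 / 14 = -7.07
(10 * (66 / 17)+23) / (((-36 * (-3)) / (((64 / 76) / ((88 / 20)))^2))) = 420400 / 20049579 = 0.02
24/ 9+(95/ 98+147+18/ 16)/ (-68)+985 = 78806393/ 79968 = 985.47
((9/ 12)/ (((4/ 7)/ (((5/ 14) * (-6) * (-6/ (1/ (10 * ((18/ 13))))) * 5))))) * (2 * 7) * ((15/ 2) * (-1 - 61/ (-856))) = -2535553125/ 22256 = -113926.72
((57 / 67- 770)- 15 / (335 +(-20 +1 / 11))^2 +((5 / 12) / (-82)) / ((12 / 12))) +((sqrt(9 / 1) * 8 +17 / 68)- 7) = -751.90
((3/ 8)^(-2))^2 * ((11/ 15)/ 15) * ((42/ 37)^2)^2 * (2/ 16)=216358912/ 421686225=0.51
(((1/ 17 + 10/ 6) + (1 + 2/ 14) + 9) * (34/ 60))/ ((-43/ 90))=-4237/ 301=-14.08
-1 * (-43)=43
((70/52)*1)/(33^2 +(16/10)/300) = 13125/10617802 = 0.00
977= 977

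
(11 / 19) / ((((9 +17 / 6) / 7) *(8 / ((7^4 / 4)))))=554631 / 21584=25.70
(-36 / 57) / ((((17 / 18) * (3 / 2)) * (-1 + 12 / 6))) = -144 / 323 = -0.45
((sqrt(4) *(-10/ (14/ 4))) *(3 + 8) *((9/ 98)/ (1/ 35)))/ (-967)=9900/ 47383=0.21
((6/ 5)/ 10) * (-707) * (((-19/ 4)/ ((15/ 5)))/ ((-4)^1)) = -13433/ 400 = -33.58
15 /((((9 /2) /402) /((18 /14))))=12060 /7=1722.86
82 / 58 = 41 / 29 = 1.41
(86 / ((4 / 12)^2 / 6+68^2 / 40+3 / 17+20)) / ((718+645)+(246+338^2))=394740 / 72211059047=0.00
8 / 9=0.89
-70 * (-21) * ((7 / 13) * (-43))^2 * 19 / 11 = 2530485930 / 1859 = 1361208.14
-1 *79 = -79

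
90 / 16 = 45 / 8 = 5.62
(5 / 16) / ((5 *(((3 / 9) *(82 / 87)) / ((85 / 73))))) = 22185 / 95776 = 0.23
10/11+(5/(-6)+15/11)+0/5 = 95/66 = 1.44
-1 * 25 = -25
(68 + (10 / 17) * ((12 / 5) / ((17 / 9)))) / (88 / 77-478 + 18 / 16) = -1112608 / 7699249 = -0.14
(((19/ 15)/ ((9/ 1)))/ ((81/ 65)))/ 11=247/ 24057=0.01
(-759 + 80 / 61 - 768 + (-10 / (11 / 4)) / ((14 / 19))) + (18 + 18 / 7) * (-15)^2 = 2078723 / 671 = 3097.95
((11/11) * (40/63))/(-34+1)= -40/2079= -0.02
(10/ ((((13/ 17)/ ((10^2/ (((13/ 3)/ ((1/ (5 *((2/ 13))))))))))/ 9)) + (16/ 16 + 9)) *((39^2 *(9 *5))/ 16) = 15146746.88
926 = 926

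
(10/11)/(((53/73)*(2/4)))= 1460/583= 2.50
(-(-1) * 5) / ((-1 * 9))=-5 / 9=-0.56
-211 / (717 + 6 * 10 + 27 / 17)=-3587 / 13236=-0.27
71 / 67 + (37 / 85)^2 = 604698 / 484075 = 1.25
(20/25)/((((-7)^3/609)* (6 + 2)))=-87/490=-0.18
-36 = -36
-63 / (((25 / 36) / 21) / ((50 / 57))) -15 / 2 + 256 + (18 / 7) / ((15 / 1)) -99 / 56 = -7577033 / 5320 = -1424.25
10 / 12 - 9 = -49 / 6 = -8.17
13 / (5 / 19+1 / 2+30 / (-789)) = 129922 / 7247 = 17.93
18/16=9/8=1.12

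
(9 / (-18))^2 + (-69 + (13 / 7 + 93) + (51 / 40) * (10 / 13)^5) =26.45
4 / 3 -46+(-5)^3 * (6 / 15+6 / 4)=-1693 / 6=-282.17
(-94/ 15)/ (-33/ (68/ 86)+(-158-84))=3196/ 144705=0.02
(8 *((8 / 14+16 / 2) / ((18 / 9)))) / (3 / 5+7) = 600 / 133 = 4.51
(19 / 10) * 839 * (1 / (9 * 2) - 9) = -2566501 / 180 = -14258.34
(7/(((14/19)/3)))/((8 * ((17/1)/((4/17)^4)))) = 912/1419857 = 0.00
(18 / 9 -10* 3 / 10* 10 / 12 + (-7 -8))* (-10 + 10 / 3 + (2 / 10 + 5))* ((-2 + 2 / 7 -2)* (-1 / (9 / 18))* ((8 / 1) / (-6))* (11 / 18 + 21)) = -13795496 / 2835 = -4866.14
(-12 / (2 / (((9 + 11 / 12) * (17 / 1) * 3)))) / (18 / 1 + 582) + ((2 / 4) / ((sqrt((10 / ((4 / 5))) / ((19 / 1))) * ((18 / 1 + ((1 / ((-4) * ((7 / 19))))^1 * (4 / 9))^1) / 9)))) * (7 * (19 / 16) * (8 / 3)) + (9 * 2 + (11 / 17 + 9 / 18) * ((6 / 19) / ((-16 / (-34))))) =25137 * sqrt(38) / 22300 + 104213 / 7600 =20.66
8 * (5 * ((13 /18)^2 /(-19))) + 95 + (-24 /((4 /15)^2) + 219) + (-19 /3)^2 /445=-33568823 /1369710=-24.51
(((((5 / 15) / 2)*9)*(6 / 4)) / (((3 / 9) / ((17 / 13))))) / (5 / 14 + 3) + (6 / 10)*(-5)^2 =21543 / 1222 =17.63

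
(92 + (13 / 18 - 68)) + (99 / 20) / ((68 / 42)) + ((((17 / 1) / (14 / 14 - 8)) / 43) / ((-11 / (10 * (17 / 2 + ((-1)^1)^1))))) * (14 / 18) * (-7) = 74346203 / 2894760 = 25.68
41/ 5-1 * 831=-4114/ 5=-822.80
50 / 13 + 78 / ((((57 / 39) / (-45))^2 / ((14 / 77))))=694230850 / 51623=13448.09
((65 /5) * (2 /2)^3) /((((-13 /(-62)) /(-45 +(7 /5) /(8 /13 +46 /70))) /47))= -74068052 /579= -127924.10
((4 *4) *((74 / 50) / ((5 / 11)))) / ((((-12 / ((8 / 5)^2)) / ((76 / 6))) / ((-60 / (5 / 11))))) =174209024 / 9375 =18582.30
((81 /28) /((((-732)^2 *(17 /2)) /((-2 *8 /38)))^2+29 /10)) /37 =0.00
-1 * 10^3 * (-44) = 44000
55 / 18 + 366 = 6643 / 18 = 369.06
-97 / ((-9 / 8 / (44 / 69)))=34144 / 621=54.98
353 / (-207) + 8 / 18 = -29 / 23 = -1.26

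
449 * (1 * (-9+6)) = -1347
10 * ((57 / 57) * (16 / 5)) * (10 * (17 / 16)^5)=7099285 / 16384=433.31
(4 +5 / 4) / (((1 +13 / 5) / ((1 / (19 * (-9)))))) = -35 / 4104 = -0.01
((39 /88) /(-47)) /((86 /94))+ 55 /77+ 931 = 24678975 /26488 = 931.70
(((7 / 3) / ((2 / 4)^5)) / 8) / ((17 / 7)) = 196 / 51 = 3.84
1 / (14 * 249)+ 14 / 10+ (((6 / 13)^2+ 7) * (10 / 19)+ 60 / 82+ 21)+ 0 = 61791793087 / 2294676930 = 26.93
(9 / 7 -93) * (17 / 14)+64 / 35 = -26837 / 245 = -109.54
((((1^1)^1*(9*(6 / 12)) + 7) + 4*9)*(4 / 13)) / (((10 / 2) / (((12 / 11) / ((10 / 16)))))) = 3648 / 715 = 5.10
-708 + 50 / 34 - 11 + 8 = -12062 / 17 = -709.53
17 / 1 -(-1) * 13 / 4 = 81 / 4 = 20.25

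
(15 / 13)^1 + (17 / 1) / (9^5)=885956 / 767637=1.15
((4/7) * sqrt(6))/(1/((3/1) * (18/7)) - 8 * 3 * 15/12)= -216 * sqrt(6)/11291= -0.05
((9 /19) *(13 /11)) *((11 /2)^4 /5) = 155727 /1520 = 102.45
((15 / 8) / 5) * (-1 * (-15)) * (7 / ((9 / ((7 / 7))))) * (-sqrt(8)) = -35 * sqrt(2) / 4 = -12.37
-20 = -20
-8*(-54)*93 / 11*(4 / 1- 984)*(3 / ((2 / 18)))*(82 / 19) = -87170670720 / 209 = -417084548.90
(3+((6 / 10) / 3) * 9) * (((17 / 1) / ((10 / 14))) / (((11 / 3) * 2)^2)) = 6426 / 3025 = 2.12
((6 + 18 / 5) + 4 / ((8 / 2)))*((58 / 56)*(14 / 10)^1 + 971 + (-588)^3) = -215494289523 / 100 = -2154942895.23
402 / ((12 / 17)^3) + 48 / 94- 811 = 4500253 / 13536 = 332.47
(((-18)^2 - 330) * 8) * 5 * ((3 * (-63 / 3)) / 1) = 15120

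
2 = 2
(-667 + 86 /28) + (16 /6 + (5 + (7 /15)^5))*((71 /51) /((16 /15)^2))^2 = -5838551473333 /8949104640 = -652.42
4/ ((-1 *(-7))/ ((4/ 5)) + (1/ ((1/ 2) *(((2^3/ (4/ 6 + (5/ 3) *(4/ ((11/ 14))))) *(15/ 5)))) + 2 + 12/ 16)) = 198/ 607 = 0.33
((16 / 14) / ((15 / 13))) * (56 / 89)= 0.62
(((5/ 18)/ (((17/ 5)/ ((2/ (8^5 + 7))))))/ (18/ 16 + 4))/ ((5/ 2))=16/ 41119515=0.00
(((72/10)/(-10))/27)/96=-1/3600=-0.00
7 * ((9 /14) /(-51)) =-3 /34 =-0.09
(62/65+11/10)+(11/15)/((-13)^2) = 2087/1014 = 2.06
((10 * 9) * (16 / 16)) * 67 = 6030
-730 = -730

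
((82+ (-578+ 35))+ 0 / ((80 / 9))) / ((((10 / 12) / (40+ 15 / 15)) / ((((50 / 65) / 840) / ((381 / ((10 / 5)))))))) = -18901 / 173355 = -0.11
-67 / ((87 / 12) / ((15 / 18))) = -670 / 87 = -7.70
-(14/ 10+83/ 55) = -32/ 11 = -2.91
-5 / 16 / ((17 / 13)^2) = -845 / 4624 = -0.18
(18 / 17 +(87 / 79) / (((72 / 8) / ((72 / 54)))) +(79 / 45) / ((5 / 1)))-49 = -4777076 / 100725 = -47.43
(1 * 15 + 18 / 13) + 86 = 102.38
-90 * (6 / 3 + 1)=-270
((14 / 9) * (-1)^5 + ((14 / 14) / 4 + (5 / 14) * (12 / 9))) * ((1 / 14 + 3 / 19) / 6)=-671 / 21168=-0.03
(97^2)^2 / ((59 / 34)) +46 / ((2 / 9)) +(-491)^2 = 3024231546 / 59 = 51258161.80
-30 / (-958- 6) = 15 / 482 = 0.03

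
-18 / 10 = -9 / 5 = -1.80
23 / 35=0.66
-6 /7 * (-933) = 5598 /7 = 799.71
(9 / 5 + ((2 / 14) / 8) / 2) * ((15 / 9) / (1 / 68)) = 17221 / 84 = 205.01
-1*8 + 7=-1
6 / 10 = 3 / 5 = 0.60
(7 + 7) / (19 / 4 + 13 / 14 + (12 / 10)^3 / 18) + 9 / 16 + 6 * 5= 10667179 / 323376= 32.99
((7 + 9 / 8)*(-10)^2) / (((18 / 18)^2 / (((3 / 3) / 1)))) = 1625 / 2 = 812.50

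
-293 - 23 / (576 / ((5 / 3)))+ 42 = -433843 / 1728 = -251.07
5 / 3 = 1.67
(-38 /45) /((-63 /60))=152 /189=0.80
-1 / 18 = -0.06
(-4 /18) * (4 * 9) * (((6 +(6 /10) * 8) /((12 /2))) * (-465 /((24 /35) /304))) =2968560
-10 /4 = -5 /2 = -2.50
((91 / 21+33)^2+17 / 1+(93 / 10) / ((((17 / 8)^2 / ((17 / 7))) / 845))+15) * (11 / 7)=66588544 / 7497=8882.03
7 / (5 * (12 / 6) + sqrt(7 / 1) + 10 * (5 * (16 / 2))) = 2870 / 168093-7 * sqrt(7) / 168093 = 0.02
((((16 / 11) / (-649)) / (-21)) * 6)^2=1024 / 2497300729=0.00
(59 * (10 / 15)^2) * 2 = 472 / 9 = 52.44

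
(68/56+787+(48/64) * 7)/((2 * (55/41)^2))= 37346777/169400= 220.47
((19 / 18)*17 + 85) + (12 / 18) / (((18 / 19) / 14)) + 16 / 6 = 6235 / 54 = 115.46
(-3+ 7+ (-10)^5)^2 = 9999200016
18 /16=9 /8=1.12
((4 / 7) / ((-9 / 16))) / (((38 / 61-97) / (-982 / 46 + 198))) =15861952 / 8518671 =1.86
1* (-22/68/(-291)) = 0.00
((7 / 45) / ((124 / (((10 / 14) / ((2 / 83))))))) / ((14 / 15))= 415 / 10416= 0.04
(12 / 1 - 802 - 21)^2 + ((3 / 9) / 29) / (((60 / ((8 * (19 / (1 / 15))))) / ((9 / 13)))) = 247960931 / 377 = 657721.30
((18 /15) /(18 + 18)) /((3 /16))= 8 /45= 0.18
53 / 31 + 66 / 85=6551 / 2635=2.49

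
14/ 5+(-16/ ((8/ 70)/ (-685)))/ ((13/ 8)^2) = 30690366/ 845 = 36319.96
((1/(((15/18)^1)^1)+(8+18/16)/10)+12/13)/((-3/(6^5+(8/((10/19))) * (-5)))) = -1215445/156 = -7791.31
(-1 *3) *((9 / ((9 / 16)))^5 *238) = -748683264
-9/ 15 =-3/ 5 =-0.60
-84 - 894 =-978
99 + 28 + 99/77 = 128.29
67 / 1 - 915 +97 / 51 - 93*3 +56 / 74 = -2121632 / 1887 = -1124.34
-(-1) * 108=108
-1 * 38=-38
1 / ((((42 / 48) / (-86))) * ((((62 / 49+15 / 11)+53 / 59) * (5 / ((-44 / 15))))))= 68762848 / 4206375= 16.35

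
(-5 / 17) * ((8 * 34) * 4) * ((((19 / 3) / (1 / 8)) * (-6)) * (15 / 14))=729600 / 7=104228.57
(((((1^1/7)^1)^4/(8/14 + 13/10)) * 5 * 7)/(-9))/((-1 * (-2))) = -25/57771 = -0.00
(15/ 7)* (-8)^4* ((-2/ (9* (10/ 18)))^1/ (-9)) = 8192/ 21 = 390.10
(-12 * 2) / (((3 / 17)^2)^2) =-668168 / 27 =-24746.96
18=18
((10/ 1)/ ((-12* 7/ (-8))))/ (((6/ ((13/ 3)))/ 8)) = 5.50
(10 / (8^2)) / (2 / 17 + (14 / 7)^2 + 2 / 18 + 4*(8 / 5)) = 3825 / 260192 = 0.01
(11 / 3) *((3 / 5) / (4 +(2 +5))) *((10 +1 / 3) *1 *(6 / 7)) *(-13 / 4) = -403 / 70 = -5.76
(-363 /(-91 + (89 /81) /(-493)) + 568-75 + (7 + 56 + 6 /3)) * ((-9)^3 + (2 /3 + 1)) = -742703055855 /1816996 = -408753.27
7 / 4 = 1.75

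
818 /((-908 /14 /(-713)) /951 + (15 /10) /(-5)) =-38825887380 /14234783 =-2727.54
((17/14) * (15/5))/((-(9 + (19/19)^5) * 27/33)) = -187/420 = -0.45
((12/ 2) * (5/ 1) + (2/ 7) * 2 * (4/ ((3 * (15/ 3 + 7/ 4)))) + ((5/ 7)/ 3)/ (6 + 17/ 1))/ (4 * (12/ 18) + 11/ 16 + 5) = 6285392/ 1743147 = 3.61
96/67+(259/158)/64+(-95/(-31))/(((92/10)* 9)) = 6501576985/4347543168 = 1.50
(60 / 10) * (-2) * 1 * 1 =-12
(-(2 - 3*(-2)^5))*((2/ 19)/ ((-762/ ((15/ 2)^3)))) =55125/ 9652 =5.71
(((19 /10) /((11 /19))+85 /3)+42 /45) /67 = 10741 /22110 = 0.49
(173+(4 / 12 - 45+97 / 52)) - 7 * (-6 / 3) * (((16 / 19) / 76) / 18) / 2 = 21997541 / 168948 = 130.20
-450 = -450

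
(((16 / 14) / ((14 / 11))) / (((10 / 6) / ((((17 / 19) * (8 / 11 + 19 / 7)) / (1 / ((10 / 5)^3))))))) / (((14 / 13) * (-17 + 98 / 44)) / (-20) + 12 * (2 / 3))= 1268608 / 840693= 1.51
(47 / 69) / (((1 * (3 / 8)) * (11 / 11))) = 376 / 207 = 1.82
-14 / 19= -0.74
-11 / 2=-5.50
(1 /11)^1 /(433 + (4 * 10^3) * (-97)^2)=1 /414000763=0.00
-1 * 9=-9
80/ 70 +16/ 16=15/ 7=2.14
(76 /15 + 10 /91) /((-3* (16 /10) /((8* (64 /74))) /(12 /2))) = -452224 /10101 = -44.77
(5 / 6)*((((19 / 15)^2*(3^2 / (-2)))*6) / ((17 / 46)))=-8303 / 85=-97.68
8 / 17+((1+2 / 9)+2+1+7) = 1789 / 153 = 11.69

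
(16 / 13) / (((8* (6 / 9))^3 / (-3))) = -81 / 3328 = -0.02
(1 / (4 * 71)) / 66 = 1 / 18744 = 0.00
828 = 828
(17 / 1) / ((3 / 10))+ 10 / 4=355 / 6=59.17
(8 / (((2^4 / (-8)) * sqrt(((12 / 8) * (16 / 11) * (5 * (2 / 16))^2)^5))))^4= 7129624985840694329344 / 5631351470947265625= 1266.06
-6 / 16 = -3 / 8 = -0.38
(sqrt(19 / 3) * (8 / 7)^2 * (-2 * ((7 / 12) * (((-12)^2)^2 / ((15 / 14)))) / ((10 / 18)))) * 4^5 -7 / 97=-136798419.40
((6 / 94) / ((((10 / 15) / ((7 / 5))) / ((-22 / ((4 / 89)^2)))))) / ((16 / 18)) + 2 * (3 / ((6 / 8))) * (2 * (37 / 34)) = -830952029 / 511360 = -1624.98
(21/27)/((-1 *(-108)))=7/972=0.01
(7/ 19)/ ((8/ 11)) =77/ 152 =0.51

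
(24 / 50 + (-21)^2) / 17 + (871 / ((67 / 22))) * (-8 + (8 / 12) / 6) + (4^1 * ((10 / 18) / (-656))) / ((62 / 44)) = -2409456221 / 1080350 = -2230.26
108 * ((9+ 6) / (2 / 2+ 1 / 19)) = 1539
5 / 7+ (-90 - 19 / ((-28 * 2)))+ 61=-1565 / 56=-27.95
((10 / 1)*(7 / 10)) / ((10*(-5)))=-7 / 50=-0.14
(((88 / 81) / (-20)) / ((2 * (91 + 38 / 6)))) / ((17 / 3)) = -11 / 223380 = -0.00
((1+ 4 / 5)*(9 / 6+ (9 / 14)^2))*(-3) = -10.33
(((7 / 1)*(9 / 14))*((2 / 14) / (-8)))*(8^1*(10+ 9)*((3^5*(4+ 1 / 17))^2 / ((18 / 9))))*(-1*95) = 4566994034805 / 8092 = 564383840.19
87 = 87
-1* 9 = -9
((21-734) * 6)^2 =18301284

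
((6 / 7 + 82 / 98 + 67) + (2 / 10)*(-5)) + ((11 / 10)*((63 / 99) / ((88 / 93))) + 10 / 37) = 109612983 / 1595440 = 68.70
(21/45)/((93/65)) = 91/279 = 0.33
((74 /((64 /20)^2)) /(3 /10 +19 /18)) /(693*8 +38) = 41625 /43584256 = 0.00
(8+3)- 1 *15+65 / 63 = -187 / 63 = -2.97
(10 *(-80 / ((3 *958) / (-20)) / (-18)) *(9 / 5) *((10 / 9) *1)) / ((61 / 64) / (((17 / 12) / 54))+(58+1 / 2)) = -1088000 / 166796901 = -0.01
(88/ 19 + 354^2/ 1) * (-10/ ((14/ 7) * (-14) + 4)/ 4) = 2976365/ 228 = 13054.23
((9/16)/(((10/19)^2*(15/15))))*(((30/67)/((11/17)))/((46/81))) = 13421619/5424320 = 2.47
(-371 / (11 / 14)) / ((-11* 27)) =5194 / 3267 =1.59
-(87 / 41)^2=-7569 / 1681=-4.50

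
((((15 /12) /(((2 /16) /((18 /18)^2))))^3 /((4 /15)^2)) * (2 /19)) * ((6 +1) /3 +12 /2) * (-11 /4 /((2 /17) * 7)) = -43828125 /1064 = -41191.85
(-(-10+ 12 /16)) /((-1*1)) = -37 /4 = -9.25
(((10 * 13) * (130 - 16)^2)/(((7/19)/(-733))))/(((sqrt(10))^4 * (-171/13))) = 89439194/35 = 2555405.54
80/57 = 1.40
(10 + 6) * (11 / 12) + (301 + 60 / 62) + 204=48419 / 93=520.63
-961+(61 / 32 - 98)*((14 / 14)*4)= -10763 / 8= -1345.38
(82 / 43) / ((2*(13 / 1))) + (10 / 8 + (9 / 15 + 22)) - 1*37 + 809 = 8898423 / 11180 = 795.92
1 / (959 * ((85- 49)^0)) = 1 / 959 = 0.00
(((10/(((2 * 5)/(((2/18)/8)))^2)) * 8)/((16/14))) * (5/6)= 7/62208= 0.00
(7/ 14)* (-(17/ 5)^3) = -4913/ 250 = -19.65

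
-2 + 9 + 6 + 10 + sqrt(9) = 26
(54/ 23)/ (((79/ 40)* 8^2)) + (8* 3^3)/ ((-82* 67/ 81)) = -63209619/ 19965196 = -3.17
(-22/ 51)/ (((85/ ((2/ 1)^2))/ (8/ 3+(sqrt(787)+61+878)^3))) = -219160392176/ 13005 - 46568720 * sqrt(787)/ 867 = -18358834.31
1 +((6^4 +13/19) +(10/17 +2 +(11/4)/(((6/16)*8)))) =5043409/3876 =1301.19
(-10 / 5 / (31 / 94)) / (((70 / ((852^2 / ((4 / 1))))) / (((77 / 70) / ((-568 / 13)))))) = 4294719 / 10850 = 395.83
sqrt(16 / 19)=4* sqrt(19) / 19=0.92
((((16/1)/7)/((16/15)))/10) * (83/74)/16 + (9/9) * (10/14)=1727/2368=0.73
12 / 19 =0.63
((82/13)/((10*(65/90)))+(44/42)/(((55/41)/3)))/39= 19024/230685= 0.08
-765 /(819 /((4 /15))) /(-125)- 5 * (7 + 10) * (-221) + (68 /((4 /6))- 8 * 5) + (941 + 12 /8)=1350633511 /68250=19789.50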